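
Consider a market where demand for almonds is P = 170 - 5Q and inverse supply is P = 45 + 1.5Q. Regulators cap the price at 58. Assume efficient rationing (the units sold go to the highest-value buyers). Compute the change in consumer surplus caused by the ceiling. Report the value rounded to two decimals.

-141.67

Free-market equilibrium: 170 - 5Q = 45 + 1.5Q gives Q* = 19.2308, P* = 73.8462.
At P = 58, sellers supply (58 - 45)/1.5 = 8.6667 while buyers want more, so the quantity traded is 8.6667 at price 58.
CS goes from (1/2)(19.2308)(96.1538) = 924.5562 to 782.8889 (computed as (170 - 58)(8.6667) - (1/2)(5)(8.6667)^2), a change of -141.6673.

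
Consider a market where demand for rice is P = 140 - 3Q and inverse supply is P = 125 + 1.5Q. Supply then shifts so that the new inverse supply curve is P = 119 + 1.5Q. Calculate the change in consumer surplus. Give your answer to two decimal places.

16.00

Initial equilibrium: Q_0 = 3.3333, P_0 = 130; CS_0 = (1/2)(3.3333)(10) = 16.6667, PS_0 = (1/2)(3.3333)(5) = 8.3333.
New equilibrium: 140 - 3Q = 119 + 1.5Q gives Q_1 = 4.6667, P_1 = 126; CS_1 = 32.6667, PS_1 = 16.3333.
Change in consumer surplus = 32.6667 - 16.6667 = 16.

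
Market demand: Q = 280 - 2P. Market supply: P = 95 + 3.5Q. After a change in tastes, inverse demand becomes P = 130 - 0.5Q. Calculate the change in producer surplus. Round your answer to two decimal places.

Rewriting demand in inverse form: P = 140 - 0.5Q.
Initial equilibrium: Q_0 = 11.25, P_0 = 134.375; CS_0 = (1/2)(11.25)(5.625) = 31.6406, PS_0 = (1/2)(11.25)(39.375) = 221.4844.
New equilibrium: 130 - 0.5Q = 95 + 3.5Q gives Q_1 = 8.75, P_1 = 125.625; CS_1 = 19.1406, PS_1 = 133.9844.
Change in producer surplus = 133.9844 - 221.4844 = -87.5.

-87.50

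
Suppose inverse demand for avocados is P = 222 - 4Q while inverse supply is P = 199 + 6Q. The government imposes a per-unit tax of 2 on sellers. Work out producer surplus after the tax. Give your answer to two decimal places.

Without the tax, 222 - 4Q = 199 + 6Q so Q* = 2.3 and P* = 212.8.
With the tax, sellers need 2 more per unit: 222 - 4Q = 199 + 6Q + 2, so Q_t = 2.1. Buyers pay P_b = 213.6; sellers receive P_s = P_b - 2 = 211.6.
PS = (1/2)(Q_t)(P_s - 199) = (1/2)(2.1)(12.6) = 13.23.

13.23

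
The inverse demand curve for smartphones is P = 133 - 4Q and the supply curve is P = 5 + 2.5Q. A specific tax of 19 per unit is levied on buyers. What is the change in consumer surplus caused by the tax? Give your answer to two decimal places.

-213.16

Without the tax, 133 - 4Q = 5 + 2.5Q so Q* = 19.6923 and P* = 54.2308.
With the tax, buyers' net willingness to pay falls by 19: (133 - 19) - 4Q = 5 + 2.5Q, so Q_t = 16.7692. Buyers pay P_b = 65.9231; sellers receive P_s = P_b - 19 = 46.9231.
CS falls from (1/2)(19.6923)(78.7692) = 775.574 to (1/2)(16.7692)(67.0769) = 562.4142, a change of -213.1598.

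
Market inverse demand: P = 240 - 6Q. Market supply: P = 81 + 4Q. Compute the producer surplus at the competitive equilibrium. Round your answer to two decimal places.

Setting demand equal to supply, 159 = 10Q, so Q* = 15.9 and P* = 144.6.
The supply curve's price intercept is 81, so PS = (1/2)(Q*)(P* - 81) = (1/2)(15.9)(63.6) = 505.62.

505.62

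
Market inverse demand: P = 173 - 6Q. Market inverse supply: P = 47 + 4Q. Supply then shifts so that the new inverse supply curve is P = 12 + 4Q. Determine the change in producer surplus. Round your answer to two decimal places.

200.90

Initial equilibrium: Q_0 = 12.6, P_0 = 97.4; CS_0 = (1/2)(12.6)(75.6) = 476.28, PS_0 = (1/2)(12.6)(50.4) = 317.52.
New equilibrium: 173 - 6Q = 12 + 4Q gives Q_1 = 16.1, P_1 = 76.4; CS_1 = 777.63, PS_1 = 518.42.
Change in producer surplus = 518.42 - 317.52 = 200.9.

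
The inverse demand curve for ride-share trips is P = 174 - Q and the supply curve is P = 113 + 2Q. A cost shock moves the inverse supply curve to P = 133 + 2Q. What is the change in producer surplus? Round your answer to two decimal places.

Initial equilibrium: Q_0 = 20.3333, P_0 = 153.6667; CS_0 = (1/2)(20.3333)(20.3333) = 206.7222, PS_0 = (1/2)(20.3333)(40.6667) = 413.4444.
New equilibrium: 174 - Q = 133 + 2Q gives Q_1 = 13.6667, P_1 = 160.3333; CS_1 = 93.3889, PS_1 = 186.7778.
Change in producer surplus = 186.7778 - 413.4444 = -226.6667.

-226.67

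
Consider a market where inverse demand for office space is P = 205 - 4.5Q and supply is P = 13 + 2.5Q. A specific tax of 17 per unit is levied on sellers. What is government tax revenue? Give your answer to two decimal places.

Pre-tax equilibrium: 205 - 4.5Q = 13 + 2.5Q gives Q* = 27.4286, P* = 81.5714.
A tax on sellers shifts supply up by 17: 205 - 4.5Q = 13 + 2.5Q + 17, so Q_t = 25. Buyers pay P_b = 92.5; sellers receive P_s = P_b - 17 = 75.5.
Tax revenue = t x Q_t = 17 x 25 = 425.

425.00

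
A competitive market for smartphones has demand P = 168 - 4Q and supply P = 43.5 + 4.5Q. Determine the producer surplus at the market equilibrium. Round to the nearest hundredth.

Setting demand equal to supply, 124.5 = 8.5Q, so Q* = 14.6471 and P* = 109.4118.
PS is the area between P* and the supply curve from 0 to Q*: (1/2)(14.6471)(65.9118) = 482.7067.

482.71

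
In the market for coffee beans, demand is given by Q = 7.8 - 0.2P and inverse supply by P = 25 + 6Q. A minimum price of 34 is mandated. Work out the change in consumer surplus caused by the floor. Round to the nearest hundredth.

Rewriting demand in inverse form: P = 39 - 5Q.
Free-market equilibrium: 39 - 5Q = 25 + 6Q gives Q* = 1.2727, P* = 32.6364.
At P = 34, buyers demand (39 - 34)/5 = 1 while sellers would supply more, so the quantity traded is 1 at price 34.
CS goes from (1/2)(1.2727)(6.3636) = 4.0496 to 2.5 (computed as (39 - 34)(1) - (1/2)(5)(1)^2), a change of -1.5496.

-1.55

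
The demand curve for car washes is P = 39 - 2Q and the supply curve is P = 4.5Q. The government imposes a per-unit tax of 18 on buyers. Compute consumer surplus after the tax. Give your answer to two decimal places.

10.44

Pre-tax equilibrium: 39 - 2Q = 4.5Q gives Q* = 6, P* = 27.
With the tax, buyers' net willingness to pay falls by 18: (39 - 18) - 2Q = 4.5Q, so Q_t = 3.2308. Buyers pay P_b = 32.5385; sellers receive P_s = P_b - 18 = 14.5385.
Consumer surplus is the triangle under demand above P_b: (1/2)(3.2308)(39 - 32.5385) = 10.4379.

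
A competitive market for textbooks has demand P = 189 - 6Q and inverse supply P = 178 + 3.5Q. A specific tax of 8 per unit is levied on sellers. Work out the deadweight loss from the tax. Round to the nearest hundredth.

3.37

Pre-tax equilibrium: 189 - 6Q = 178 + 3.5Q gives Q* = 1.1579, P* = 182.0526.
A tax on sellers shifts supply up by 8: 189 - 6Q = 178 + 3.5Q + 8, so Q_t = 0.3158. Buyers pay P_b = 187.1053; sellers receive P_s = P_b - 8 = 179.1053.
The welfare triangle lost has base Q* - Q_t = 0.8421 and height t = 8, so DWL = (1/2)(0.8421)(8) = 3.3684.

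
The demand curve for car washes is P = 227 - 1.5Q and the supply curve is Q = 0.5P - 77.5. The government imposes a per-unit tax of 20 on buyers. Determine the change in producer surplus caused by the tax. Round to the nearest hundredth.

-202.45

Rewriting supply in inverse form: P = 155 + 2Q.
Without the tax, 227 - 1.5Q = 155 + 2Q so Q* = 20.5714 and P* = 196.1429.
With the tax, buyers' net willingness to pay falls by 20: (227 - 20) - 1.5Q = 155 + 2Q, so Q_t = 14.8571. Buyers pay P_b = 204.7143; sellers receive P_s = P_b - 20 = 184.7143.
Producers lose the trapezoid between P_s and P* out to Q_t plus the triangle from Q_t to Q*: change in PS = 220.7347 - 423.1837 = -202.449.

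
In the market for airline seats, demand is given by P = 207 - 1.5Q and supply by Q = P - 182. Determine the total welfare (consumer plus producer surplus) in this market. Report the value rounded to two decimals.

Rewriting supply in inverse form: P = 182 + Q.
Set 207 - 1.5Q = 182 + Q, which gives 25 = 2.5Q, so Q* = 10 and P* = 207 - 1.5(10) = 192.
Total surplus is the full triangle between the curves from 0 to Q*: (1/2)(10)(207 - 182) = 125.

125.00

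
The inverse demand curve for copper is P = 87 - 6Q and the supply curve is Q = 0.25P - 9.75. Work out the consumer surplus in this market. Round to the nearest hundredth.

Rewriting supply in inverse form: P = 39 + 4Q.
Equilibrium: 87 - 6Q = 39 + 4Q, so Q* = 4.8 and P* = 58.2.
CS is the area between the demand curve and P* from 0 to Q*: (1/2)(4.8)(28.8) = 69.12.

69.12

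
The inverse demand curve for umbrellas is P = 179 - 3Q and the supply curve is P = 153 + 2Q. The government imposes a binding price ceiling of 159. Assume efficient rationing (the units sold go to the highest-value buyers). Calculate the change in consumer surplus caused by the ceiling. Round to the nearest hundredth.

Without the control, 179 - 3Q = 153 + 2Q so Q* = 5.2 and P* = 163.4.
At the ceiling price 159, quantity supplied is (159 - 153)/2 = 3; supply is the short side, so Q = 3 trades at P = 159.
CS goes from (1/2)(5.2)(15.6) = 40.56 to 46.5 (computed as (179 - 159)(3) - (1/2)(3)(3)^2), a change of 5.94.

5.94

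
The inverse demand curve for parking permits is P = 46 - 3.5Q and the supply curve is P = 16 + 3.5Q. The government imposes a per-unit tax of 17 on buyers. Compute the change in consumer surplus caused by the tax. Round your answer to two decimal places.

Pre-tax equilibrium: 46 - 3.5Q = 16 + 3.5Q gives Q* = 4.2857, P* = 31.
With the tax, buyers' net willingness to pay falls by 17: (46 - 17) - 3.5Q = 16 + 3.5Q, so Q_t = 1.8571. Buyers pay P_b = 39.5; sellers receive P_s = P_b - 17 = 22.5.
CS falls from (1/2)(4.2857)(15) = 32.1429 to (1/2)(1.8571)(6.5) = 6.0357, a change of -26.1071.

-26.11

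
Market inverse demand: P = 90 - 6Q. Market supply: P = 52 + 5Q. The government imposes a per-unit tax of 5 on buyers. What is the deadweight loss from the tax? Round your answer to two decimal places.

1.14

Without the tax, 90 - 6Q = 52 + 5Q so Q* = 3.4545 and P* = 69.2727.
With the tax, buyers' net willingness to pay falls by 5: (90 - 5) - 6Q = 52 + 5Q, so Q_t = 3. Buyers pay P_b = 72; sellers receive P_s = P_b - 5 = 67.
The welfare triangle lost has base Q* - Q_t = 0.4545 and height t = 5, so DWL = (1/2)(0.4545)(5) = 1.1364.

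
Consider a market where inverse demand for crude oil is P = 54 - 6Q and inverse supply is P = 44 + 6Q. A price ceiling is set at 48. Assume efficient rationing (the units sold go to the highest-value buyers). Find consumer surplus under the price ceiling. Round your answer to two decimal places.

Free-market equilibrium: 54 - 6Q = 44 + 6Q gives Q* = 0.8333, P* = 49.
At P = 48, sellers supply (48 - 44)/6 = 0.6667 while buyers want more, so the quantity traded is 0.6667 at price 48.
The demand price at Q = 0.6667 is 50. CS is the trapezoid between demand and 48 over [0, 0.6667]: (1/2)[(54 - 48) + (50 - 48)](0.6667) = 2.6667.

2.67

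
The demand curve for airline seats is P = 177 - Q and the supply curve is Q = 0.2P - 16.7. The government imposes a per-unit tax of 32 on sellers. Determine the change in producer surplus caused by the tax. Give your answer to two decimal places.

Rewriting supply in inverse form: P = 83.5 + 5Q.
Without the tax, 177 - Q = 83.5 + 5Q so Q* = 15.5833 and P* = 161.4167.
A tax on sellers shifts supply up by 32: 177 - Q = 83.5 + 5Q + 32, so Q_t = 10.25. Buyers pay P_b = 166.75; sellers receive P_s = P_b - 32 = 134.75.
Producers lose the trapezoid between P_s and P* out to Q_t plus the triangle from Q_t to Q*: change in PS = 262.6562 - 607.1007 = -344.4444.

-344.44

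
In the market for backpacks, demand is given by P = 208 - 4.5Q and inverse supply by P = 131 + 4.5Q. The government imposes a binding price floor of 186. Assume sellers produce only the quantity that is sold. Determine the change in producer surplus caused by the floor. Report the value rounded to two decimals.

Free-market equilibrium: 208 - 4.5Q = 131 + 4.5Q gives Q* = 8.5556, P* = 169.5.
At the floor price 186, quantity demanded is (208 - 186)/4.5 = 4.8889; demand is the short side, so Q = 4.8889 trades at P = 186.
PS goes from (1/2)(8.5556)(38.5) = 164.6944 to 215.1111 (computed as (186 - 131)(4.8889) - (1/2)(4.5)(4.8889)^2), a change of 50.4167.

50.42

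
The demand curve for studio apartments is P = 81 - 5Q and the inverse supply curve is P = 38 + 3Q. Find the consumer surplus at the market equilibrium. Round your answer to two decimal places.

72.23

Equilibrium: 81 - 5Q = 38 + 3Q, so Q* = 5.375 and P* = 54.125.
The demand choke price is 81, so CS = (1/2)(Q*)(81 - P*) = (1/2)(5.375)(26.875) = 72.2266.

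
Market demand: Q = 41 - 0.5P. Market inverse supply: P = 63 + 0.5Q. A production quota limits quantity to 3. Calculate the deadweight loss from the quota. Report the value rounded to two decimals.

26.45

Rewriting demand in inverse form: P = 82 - 2Q.
Without the quota, 82 - 2Q = 63 + 0.5Q gives Q* = 7.6.
At Q = 3 the demand price is 82 - 2(3) = 76 and the supply price is 63 + 0.5(3) = 64.5.
Deadweight loss is the triangle between the curves from 3 to 7.6: (1/2)(76 - 64.5)(7.6 - 3) = 26.45.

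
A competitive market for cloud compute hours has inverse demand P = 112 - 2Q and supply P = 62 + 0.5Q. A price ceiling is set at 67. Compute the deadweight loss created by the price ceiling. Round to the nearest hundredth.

Without the control, 112 - 2Q = 62 + 0.5Q so Q* = 20 and P* = 72.
At the ceiling price 67, quantity supplied is (67 - 62)/0.5 = 10; supply is the short side, so Q = 10 trades at P = 67.
At Q = 10 the demand price is 92 and the supply price is 67. Deadweight loss is the triangle between the curves from 10 to 20: (1/2)(92 - 67)(20 - 10) = 125.

125.00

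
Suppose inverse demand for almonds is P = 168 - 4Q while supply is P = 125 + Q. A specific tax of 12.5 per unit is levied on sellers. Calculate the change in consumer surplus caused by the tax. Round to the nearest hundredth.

-73.50

Pre-tax equilibrium: 168 - 4Q = 125 + Q gives Q* = 8.6, P* = 133.6.
A tax on sellers shifts supply up by 12.5: 168 - 4Q = 125 + Q + 12.5, so Q_t = 6.1. Buyers pay P_b = 143.6; sellers receive P_s = P_b - 12.5 = 131.1.
Consumers lose the trapezoid between P* and P_b out to Q_t plus the triangle from Q_t to Q*: change in CS = 74.42 - 147.92 = -73.5.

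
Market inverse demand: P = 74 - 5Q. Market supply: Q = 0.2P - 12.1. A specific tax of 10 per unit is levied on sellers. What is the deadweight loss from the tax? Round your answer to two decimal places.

Rewriting supply in inverse form: P = 60.5 + 5Q.
Pre-tax equilibrium: 74 - 5Q = 60.5 + 5Q gives Q* = 1.35, P* = 67.25.
With the tax, sellers need 10 more per unit: 74 - 5Q = 60.5 + 5Q + 10, so Q_t = 0.35. Buyers pay P_b = 72.25; sellers receive P_s = P_b - 10 = 62.25.
The welfare triangle lost has base Q* - Q_t = 1 and height t = 10, so DWL = (1/2)(1)(10) = 5.

5.00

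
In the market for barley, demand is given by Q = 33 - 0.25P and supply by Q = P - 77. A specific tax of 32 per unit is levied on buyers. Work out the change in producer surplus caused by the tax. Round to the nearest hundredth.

-49.92

Rewriting demand in inverse form: P = 132 - 4Q.
Rewriting supply in inverse form: P = 77 + Q.
Without the tax, 132 - 4Q = 77 + Q so Q* = 11 and P* = 88.
With the tax, buyers' net willingness to pay falls by 32: (132 - 32) - 4Q = 77 + Q, so Q_t = 4.6. Buyers pay P_b = 113.6; sellers receive P_s = P_b - 32 = 81.6.
Producers lose the trapezoid between P_s and P* out to Q_t plus the triangle from Q_t to Q*: change in PS = 10.58 - 60.5 = -49.92.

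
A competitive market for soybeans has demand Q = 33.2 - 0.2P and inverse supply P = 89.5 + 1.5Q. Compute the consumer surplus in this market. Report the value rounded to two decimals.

Rewriting demand in inverse form: P = 166 - 5Q.
Set 166 - 5Q = 89.5 + 1.5Q, which gives 76.5 = 6.5Q, so Q* = 11.7692 and P* = 166 - 5(11.7692) = 107.1538.
CS is the area between the demand curve and P* from 0 to Q*: (1/2)(11.7692)(58.8462) = 346.287.

346.29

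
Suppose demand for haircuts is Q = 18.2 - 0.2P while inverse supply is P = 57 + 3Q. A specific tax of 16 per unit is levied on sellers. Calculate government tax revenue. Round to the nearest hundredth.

Rewriting demand in inverse form: P = 91 - 5Q.
Without the tax, 91 - 5Q = 57 + 3Q so Q* = 4.25 and P* = 69.75.
A tax on sellers shifts supply up by 16: 91 - 5Q = 57 + 3Q + 16, so Q_t = 2.25. Buyers pay P_b = 79.75; sellers receive P_s = P_b - 16 = 63.75.
Revenue is the tax times quantity traded: 16 x 2.25 = 36.

36.00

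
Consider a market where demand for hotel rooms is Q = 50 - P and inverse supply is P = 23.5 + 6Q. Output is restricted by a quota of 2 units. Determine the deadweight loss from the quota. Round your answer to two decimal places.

11.16

Rewriting demand in inverse form: P = 50 - Q.
Without the quota, 50 - Q = 23.5 + 6Q gives Q* = 3.7857.
At Q = 2 the demand price is 50 - (2) = 48 and the supply price is 23.5 + 6(2) = 35.5.
Deadweight loss is the triangle between the curves from 2 to 3.7857: (1/2)(48 - 35.5)(3.7857 - 2) = 11.1607.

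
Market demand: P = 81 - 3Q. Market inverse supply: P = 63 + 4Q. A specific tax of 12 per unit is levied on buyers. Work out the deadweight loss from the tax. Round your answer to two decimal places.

10.29

Without the tax, 81 - 3Q = 63 + 4Q so Q* = 2.5714 and P* = 73.2857.
With the tax, buyers' net willingness to pay falls by 12: (81 - 12) - 3Q = 63 + 4Q, so Q_t = 0.8571. Buyers pay P_b = 78.4286; sellers receive P_s = P_b - 12 = 66.4286.
Deadweight loss is the triangle between the curves from Q_t to Q*: (1/2)(2.5714 - 0.8571)(12) = 10.2857.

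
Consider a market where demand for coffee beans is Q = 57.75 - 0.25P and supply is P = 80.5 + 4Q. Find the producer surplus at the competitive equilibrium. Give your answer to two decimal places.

Rewriting demand in inverse form: P = 231 - 4Q.
Set 231 - 4Q = 80.5 + 4Q, which gives 150.5 = 8Q, so Q* = 18.8125 and P* = 231 - 4(18.8125) = 155.75.
PS is the area between P* and the supply curve from 0 to Q*: (1/2)(18.8125)(75.25) = 707.8203.

707.82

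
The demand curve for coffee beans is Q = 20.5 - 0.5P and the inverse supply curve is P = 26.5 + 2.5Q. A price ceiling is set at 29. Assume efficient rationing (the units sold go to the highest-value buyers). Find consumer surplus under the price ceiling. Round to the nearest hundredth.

11.00

Rewriting demand in inverse form: P = 41 - 2Q.
Without the control, 41 - 2Q = 26.5 + 2.5Q so Q* = 3.2222 and P* = 34.5556.
At the ceiling price 29, quantity supplied is (29 - 26.5)/2.5 = 1; supply is the short side, so Q = 1 trades at P = 29.
The demand price at Q = 1 is 39. CS is the trapezoid between demand and 29 over [0, 1]: (1/2)[(41 - 29) + (39 - 29)](1) = 11.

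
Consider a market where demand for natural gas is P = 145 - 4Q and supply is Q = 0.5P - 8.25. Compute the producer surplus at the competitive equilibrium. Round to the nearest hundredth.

Rewriting supply in inverse form: P = 16.5 + 2Q.
Setting demand equal to supply, 128.5 = 6Q, so Q* = 21.4167 and P* = 59.3333.
Producer surplus is the triangle above supply below P*: (1/2)(21.4167)(59.3333 - 16.5) = (1/2)(21.4167)(42.8333) = 458.6736.

458.67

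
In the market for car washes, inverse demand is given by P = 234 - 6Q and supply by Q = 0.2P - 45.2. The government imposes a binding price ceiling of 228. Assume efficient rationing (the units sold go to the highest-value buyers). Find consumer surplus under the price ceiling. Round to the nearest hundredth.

1.92

Rewriting supply in inverse form: P = 226 + 5Q.
Without the control, 234 - 6Q = 226 + 5Q so Q* = 0.7273 and P* = 229.6364.
At P = 228, sellers supply (228 - 226)/5 = 0.4 while buyers want more, so the quantity traded is 0.4 at price 228.
The demand price at Q = 0.4 is 231.6. CS is the trapezoid between demand and 228 over [0, 0.4]: (1/2)[(234 - 228) + (231.6 - 228)](0.4) = 1.92.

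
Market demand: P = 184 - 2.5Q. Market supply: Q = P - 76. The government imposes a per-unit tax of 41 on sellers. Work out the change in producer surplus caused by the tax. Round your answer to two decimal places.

Rewriting supply in inverse form: P = 76 + Q.
Pre-tax equilibrium: 184 - 2.5Q = 76 + Q gives Q* = 30.8571, P* = 106.8571.
With the tax, sellers need 41 more per unit: 184 - 2.5Q = 76 + Q + 41, so Q_t = 19.1429. Buyers pay P_b = 136.1429; sellers receive P_s = P_b - 41 = 95.1429.
PS falls from (1/2)(30.8571)(30.8571) = 476.0816 to (1/2)(19.1429)(19.1429) = 183.2245, a change of -292.8571.

-292.86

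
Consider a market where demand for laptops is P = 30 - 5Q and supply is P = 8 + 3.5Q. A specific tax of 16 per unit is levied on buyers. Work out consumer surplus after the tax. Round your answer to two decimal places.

1.25

Without the tax, 30 - 5Q = 8 + 3.5Q so Q* = 2.5882 and P* = 17.0588.
With the tax, buyers' net willingness to pay falls by 16: (30 - 16) - 5Q = 8 + 3.5Q, so Q_t = 0.7059. Buyers pay P_b = 26.4706; sellers receive P_s = P_b - 16 = 10.4706.
Consumer surplus is the triangle under demand above P_b: (1/2)(0.7059)(30 - 26.4706) = 1.2457.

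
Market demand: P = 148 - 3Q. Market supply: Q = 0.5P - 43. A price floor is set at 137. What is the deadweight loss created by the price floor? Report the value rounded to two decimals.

190.68

Rewriting supply in inverse form: P = 86 + 2Q.
Without the control, 148 - 3Q = 86 + 2Q so Q* = 12.4 and P* = 110.8.
At the floor price 137, quantity demanded is (148 - 137)/3 = 3.6667; demand is the short side, so Q = 3.6667 trades at P = 137.
At Q = 3.6667 the demand price is 137 and the supply price is 93.3333. Deadweight loss is the triangle between the curves from 3.6667 to 12.4: (1/2)(137 - 93.3333)(12.4 - 3.6667) = 190.6778.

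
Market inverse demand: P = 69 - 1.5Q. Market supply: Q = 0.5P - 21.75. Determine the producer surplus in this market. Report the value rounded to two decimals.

53.08

Rewriting supply in inverse form: P = 43.5 + 2Q.
Setting demand equal to supply, 25.5 = 3.5Q, so Q* = 7.2857 and P* = 58.0714.
Producer surplus is the triangle above supply below P*: (1/2)(7.2857)(58.0714 - 43.5) = (1/2)(7.2857)(14.5714) = 53.0816.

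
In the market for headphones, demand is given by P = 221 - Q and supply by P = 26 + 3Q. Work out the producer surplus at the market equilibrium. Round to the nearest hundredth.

Equilibrium: 221 - Q = 26 + 3Q, so Q* = 48.75 and P* = 172.25.
The supply curve's price intercept is 26, so PS = (1/2)(Q*)(P* - 26) = (1/2)(48.75)(146.25) = 3564.8438.

3564.84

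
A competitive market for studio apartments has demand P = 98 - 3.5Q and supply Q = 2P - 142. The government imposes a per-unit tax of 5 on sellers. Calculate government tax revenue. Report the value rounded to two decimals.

27.50

Rewriting supply in inverse form: P = 71 + 0.5Q.
Pre-tax equilibrium: 98 - 3.5Q = 71 + 0.5Q gives Q* = 6.75, P* = 74.375.
With the tax, sellers need 5 more per unit: 98 - 3.5Q = 71 + 0.5Q + 5, so Q_t = 5.5. Buyers pay P_b = 78.75; sellers receive P_s = P_b - 5 = 73.75.
Tax revenue = t x Q_t = 5 x 5.5 = 27.5.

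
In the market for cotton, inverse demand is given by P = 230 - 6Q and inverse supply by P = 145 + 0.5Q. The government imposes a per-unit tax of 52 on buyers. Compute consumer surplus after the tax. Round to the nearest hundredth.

Pre-tax equilibrium: 230 - 6Q = 145 + 0.5Q gives Q* = 13.0769, P* = 151.5385.
A tax on buyers shifts demand down by 52: (230 - 52) - 6Q = 145 + 0.5Q, so Q_t = 5.0769. Buyers pay P_b = 199.5385; sellers receive P_s = P_b - 52 = 147.5385.
CS = (1/2)(Q_t)(230 - P_b) = (1/2)(5.0769)(30.4615) = 77.3254.

77.33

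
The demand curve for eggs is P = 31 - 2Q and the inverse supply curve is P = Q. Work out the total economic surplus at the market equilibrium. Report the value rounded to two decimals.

Setting demand equal to supply, 31 = 3Q, so Q* = 10.3333 and P* = 10.3333.
CS = (1/2)(10.3333)(20.6667) = 106.7778 and PS = (1/2)(10.3333)(10.3333) = 53.3889, so total surplus = 160.1667.

160.17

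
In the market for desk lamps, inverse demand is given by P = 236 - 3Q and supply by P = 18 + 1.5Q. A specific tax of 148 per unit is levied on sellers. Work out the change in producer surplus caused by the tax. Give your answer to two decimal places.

Pre-tax equilibrium: 236 - 3Q = 18 + 1.5Q gives Q* = 48.4444, P* = 90.6667.
With the tax, sellers need 148 more per unit: 236 - 3Q = 18 + 1.5Q + 148, so Q_t = 15.5556. Buyers pay P_b = 189.3333; sellers receive P_s = P_b - 148 = 41.3333.
PS falls from (1/2)(48.4444)(72.6667) = 1760.1481 to (1/2)(15.5556)(23.3333) = 181.4815, a change of -1578.6667.

-1578.67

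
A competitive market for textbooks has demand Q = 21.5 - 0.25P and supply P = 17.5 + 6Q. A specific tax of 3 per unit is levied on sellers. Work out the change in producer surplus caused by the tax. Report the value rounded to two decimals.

-12.06

Rewriting demand in inverse form: P = 86 - 4Q.
Without the tax, 86 - 4Q = 17.5 + 6Q so Q* = 6.85 and P* = 58.6.
A tax on sellers shifts supply up by 3: 86 - 4Q = 17.5 + 6Q + 3, so Q_t = 6.55. Buyers pay P_b = 59.8; sellers receive P_s = P_b - 3 = 56.8.
PS falls from (1/2)(6.85)(41.1) = 140.7675 to (1/2)(6.55)(39.3) = 128.7075, a change of -12.06.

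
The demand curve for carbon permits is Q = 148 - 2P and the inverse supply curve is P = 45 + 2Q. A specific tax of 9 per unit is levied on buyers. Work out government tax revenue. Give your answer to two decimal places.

72.00

Rewriting demand in inverse form: P = 74 - 0.5Q.
Pre-tax equilibrium: 74 - 0.5Q = 45 + 2Q gives Q* = 11.6, P* = 68.2.
With the tax, buyers' net willingness to pay falls by 9: (74 - 9) - 0.5Q = 45 + 2Q, so Q_t = 8. Buyers pay P_b = 70; sellers receive P_s = P_b - 9 = 61.
Tax revenue = t x Q_t = 9 x 8 = 72.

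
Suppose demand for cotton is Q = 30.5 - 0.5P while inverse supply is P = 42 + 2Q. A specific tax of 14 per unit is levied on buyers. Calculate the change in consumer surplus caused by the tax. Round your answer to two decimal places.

-21.00

Rewriting demand in inverse form: P = 61 - 2Q.
Pre-tax equilibrium: 61 - 2Q = 42 + 2Q gives Q* = 4.75, P* = 51.5.
A tax on buyers shifts demand down by 14: (61 - 14) - 2Q = 42 + 2Q, so Q_t = 1.25. Buyers pay P_b = 58.5; sellers receive P_s = P_b - 14 = 44.5.
CS falls from (1/2)(4.75)(9.5) = 22.5625 to (1/2)(1.25)(2.5) = 1.5625, a change of -21.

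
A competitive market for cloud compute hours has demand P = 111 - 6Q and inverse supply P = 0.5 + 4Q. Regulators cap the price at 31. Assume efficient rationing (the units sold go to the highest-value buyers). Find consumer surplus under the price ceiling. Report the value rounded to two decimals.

Without the control, 111 - 6Q = 0.5 + 4Q so Q* = 11.05 and P* = 44.7.
At the ceiling price 31, quantity supplied is (31 - 0.5)/4 = 7.625; supply is the short side, so Q = 7.625 trades at P = 31.
The demand price at Q = 7.625 is 65.25. CS is the trapezoid between demand and 31 over [0, 7.625]: (1/2)[(111 - 31) + (65.25 - 31)](7.625) = 435.5781.

435.58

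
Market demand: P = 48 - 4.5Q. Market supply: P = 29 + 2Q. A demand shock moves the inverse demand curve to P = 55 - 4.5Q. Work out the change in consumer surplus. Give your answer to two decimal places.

Initial equilibrium: Q_0 = 2.9231, P_0 = 34.8462; CS_0 = (1/2)(2.9231)(13.1538) = 19.2249, PS_0 = (1/2)(2.9231)(5.8462) = 8.5444.
New equilibrium: 55 - 4.5Q = 29 + 2Q gives Q_1 = 4, P_1 = 37; CS_1 = 36, PS_1 = 16.
Change in consumer surplus = 36 - 19.2249 = 16.7751.

16.78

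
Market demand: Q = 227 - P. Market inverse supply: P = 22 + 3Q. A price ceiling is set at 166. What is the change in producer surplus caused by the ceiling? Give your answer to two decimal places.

Rewriting demand in inverse form: P = 227 - Q.
Free-market equilibrium: 227 - Q = 22 + 3Q gives Q* = 51.25, P* = 175.75.
At P = 166, sellers supply (166 - 22)/3 = 48 while buyers want more, so the quantity traded is 48 at price 166.
PS goes from (1/2)(51.25)(153.75) = 3939.8438 to 3456 (computed as (166 - 22)(48) - (1/2)(3)(48)^2), a change of -483.8438.

-483.84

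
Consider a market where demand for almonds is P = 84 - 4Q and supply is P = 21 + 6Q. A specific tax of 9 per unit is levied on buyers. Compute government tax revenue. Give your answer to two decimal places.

Pre-tax equilibrium: 84 - 4Q = 21 + 6Q gives Q* = 6.3, P* = 58.8.
A tax on buyers shifts demand down by 9: (84 - 9) - 4Q = 21 + 6Q, so Q_t = 5.4. Buyers pay P_b = 62.4; sellers receive P_s = P_b - 9 = 53.4.
Revenue is the tax times quantity traded: 9 x 5.4 = 48.6.

48.60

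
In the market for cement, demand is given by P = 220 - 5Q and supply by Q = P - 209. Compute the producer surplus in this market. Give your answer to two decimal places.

1.68

Rewriting supply in inverse form: P = 209 + Q.
Setting demand equal to supply, 11 = 6Q, so Q* = 1.8333 and P* = 210.8333.
PS is the area between P* and the supply curve from 0 to Q*: (1/2)(1.8333)(1.8333) = 1.6806.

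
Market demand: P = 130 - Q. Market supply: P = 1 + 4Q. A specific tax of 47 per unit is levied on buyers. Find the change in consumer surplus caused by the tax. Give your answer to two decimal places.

Pre-tax equilibrium: 130 - Q = 1 + 4Q gives Q* = 25.8, P* = 104.2.
A tax on buyers shifts demand down by 47: (130 - 47) - Q = 1 + 4Q, so Q_t = 16.4. Buyers pay P_b = 113.6; sellers receive P_s = P_b - 47 = 66.6.
Consumers lose the trapezoid between P* and P_b out to Q_t plus the triangle from Q_t to Q*: change in CS = 134.48 - 332.82 = -198.34.

-198.34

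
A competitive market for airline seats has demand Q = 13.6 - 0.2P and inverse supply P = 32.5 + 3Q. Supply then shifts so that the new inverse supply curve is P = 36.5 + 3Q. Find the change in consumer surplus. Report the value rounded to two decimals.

-10.47

Rewriting demand in inverse form: P = 68 - 5Q.
Initial equilibrium: Q_0 = 4.4375, P_0 = 45.8125; CS_0 = (1/2)(4.4375)(22.1875) = 49.2285, PS_0 = (1/2)(4.4375)(13.3125) = 29.5371.
New equilibrium: 68 - 5Q = 36.5 + 3Q gives Q_1 = 3.9375, P_1 = 48.3125; CS_1 = 38.7598, PS_1 = 23.2559.
Change in consumer surplus = 38.7598 - 49.2285 = -10.4688.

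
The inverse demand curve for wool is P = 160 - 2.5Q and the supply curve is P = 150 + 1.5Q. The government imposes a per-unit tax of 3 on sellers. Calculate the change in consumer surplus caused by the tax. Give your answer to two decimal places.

-3.98

Without the tax, 160 - 2.5Q = 150 + 1.5Q so Q* = 2.5 and P* = 153.75.
With the tax, sellers need 3 more per unit: 160 - 2.5Q = 150 + 1.5Q + 3, so Q_t = 1.75. Buyers pay P_b = 155.625; sellers receive P_s = P_b - 3 = 152.625.
CS falls from (1/2)(2.5)(6.25) = 7.8125 to (1/2)(1.75)(4.375) = 3.8281, a change of -3.9844.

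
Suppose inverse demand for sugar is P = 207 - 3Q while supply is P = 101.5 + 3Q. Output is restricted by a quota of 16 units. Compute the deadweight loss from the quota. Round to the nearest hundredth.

7.52

Without the quota, 207 - 3Q = 101.5 + 3Q gives Q* = 17.5833.
At Q = 16 the demand price is 207 - 3(16) = 159 and the supply price is 101.5 + 3(16) = 149.5.
Deadweight loss is the triangle between the curves from 16 to 17.5833: (1/2)(159 - 149.5)(17.5833 - 16) = 7.5208.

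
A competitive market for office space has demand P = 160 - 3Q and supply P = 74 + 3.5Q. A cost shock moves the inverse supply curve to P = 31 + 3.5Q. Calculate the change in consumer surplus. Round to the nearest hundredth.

Initial equilibrium: Q_0 = 13.2308, P_0 = 120.3077; CS_0 = (1/2)(13.2308)(39.6923) = 262.5799, PS_0 = (1/2)(13.2308)(46.3077) = 306.3432.
New equilibrium: 160 - 3Q = 31 + 3.5Q gives Q_1 = 19.8462, P_1 = 100.4615; CS_1 = 590.8047, PS_1 = 689.2722.
Change in consumer surplus = 590.8047 - 262.5799 = 328.2249.

328.22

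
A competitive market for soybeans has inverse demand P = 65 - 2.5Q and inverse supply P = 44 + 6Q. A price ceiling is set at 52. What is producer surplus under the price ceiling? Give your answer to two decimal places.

5.33

Without the control, 65 - 2.5Q = 44 + 6Q so Q* = 2.4706 and P* = 58.8235.
At P = 52, sellers supply (52 - 44)/6 = 1.3333 while buyers want more, so the quantity traded is 1.3333 at price 52.
PS is the triangle above supply below 52: (1/2)(1.3333)(52 - 44) = 5.3333.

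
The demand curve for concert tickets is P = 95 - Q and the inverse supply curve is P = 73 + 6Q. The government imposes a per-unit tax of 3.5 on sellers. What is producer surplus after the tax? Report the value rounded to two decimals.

20.95

Pre-tax equilibrium: 95 - Q = 73 + 6Q gives Q* = 3.1429, P* = 91.8571.
With the tax, sellers need 3.5 more per unit: 95 - Q = 73 + 6Q + 3.5, so Q_t = 2.6429. Buyers pay P_b = 92.3571; sellers receive P_s = P_b - 3.5 = 88.8571.
Producer surplus is the triangle above supply below P_s: (1/2)(2.6429)(88.8571 - 73) = 20.9541.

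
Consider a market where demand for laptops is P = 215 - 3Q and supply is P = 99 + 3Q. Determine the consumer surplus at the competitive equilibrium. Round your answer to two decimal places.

Set 215 - 3Q = 99 + 3Q, which gives 116 = 6Q, so Q* = 19.3333 and P* = 215 - 3(19.3333) = 157.
The demand choke price is 215, so CS = (1/2)(Q*)(215 - P*) = (1/2)(19.3333)(58) = 560.6667.

560.67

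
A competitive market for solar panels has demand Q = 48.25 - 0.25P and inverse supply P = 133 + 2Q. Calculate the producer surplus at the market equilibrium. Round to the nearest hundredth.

100.00

Rewriting demand in inverse form: P = 193 - 4Q.
Set 193 - 4Q = 133 + 2Q, which gives 60 = 6Q, so Q* = 10 and P* = 193 - 4(10) = 153.
Producer surplus is the triangle above supply below P*: (1/2)(10)(153 - 133) = (1/2)(10)(20) = 100.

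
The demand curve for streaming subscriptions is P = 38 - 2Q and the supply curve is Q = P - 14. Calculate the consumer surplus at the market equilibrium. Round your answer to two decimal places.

64.00

Rewriting supply in inverse form: P = 14 + Q.
Equilibrium: 38 - 2Q = 14 + Q, so Q* = 8 and P* = 22.
CS is the area between the demand curve and P* from 0 to Q*: (1/2)(8)(16) = 64.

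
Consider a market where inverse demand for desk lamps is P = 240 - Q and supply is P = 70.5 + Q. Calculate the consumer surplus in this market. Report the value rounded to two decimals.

Set 240 - Q = 70.5 + Q, which gives 169.5 = 2Q, so Q* = 84.75 and P* = 240 - (84.75) = 155.25.
Consumer surplus is the triangle under demand above P*: (1/2)(84.75)(240 - 155.25) = (1/2)(84.75)(84.75) = 3591.2812.

3591.28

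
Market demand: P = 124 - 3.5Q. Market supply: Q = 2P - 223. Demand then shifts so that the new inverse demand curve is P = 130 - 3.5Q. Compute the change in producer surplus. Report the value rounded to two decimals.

Rewriting supply in inverse form: P = 111.5 + 0.5Q.
Initial equilibrium: Q_0 = 3.125, P_0 = 113.0625; CS_0 = (1/2)(3.125)(10.9375) = 17.0898, PS_0 = (1/2)(3.125)(1.5625) = 2.4414.
New equilibrium: 130 - 3.5Q = 111.5 + 0.5Q gives Q_1 = 4.625, P_1 = 113.8125; CS_1 = 37.4336, PS_1 = 5.3477.
Change in producer surplus = 5.3477 - 2.4414 = 2.9062.

2.91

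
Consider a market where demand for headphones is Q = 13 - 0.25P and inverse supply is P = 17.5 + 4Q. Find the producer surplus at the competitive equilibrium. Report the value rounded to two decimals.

Rewriting demand in inverse form: P = 52 - 4Q.
Setting demand equal to supply, 34.5 = 8Q, so Q* = 4.3125 and P* = 34.75.
The supply curve's price intercept is 17.5, so PS = (1/2)(Q*)(P* - 17.5) = (1/2)(4.3125)(17.25) = 37.1953.

37.20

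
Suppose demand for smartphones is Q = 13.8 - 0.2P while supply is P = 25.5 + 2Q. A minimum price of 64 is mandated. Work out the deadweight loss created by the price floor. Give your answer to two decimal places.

Rewriting demand in inverse form: P = 69 - 5Q.
Free-market equilibrium: 69 - 5Q = 25.5 + 2Q gives Q* = 6.2143, P* = 37.9286.
At the floor price 64, quantity demanded is (69 - 64)/5 = 1; demand is the short side, so Q = 1 trades at P = 64.
At Q = 1 the demand price is 64 and the supply price is 27.5. Deadweight loss is the triangle between the curves from 1 to 6.2143: (1/2)(64 - 27.5)(6.2143 - 1) = 95.1607.

95.16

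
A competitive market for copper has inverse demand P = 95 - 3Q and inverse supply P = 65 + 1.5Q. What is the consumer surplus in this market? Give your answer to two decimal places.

Setting demand equal to supply, 30 = 4.5Q, so Q* = 6.6667 and P* = 75.
Consumer surplus is the triangle under demand above P*: (1/2)(6.6667)(95 - 75) = (1/2)(6.6667)(20) = 66.6667.

66.67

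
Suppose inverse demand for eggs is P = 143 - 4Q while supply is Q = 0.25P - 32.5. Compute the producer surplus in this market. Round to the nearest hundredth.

Rewriting supply in inverse form: P = 130 + 4Q.
Setting demand equal to supply, 13 = 8Q, so Q* = 1.625 and P* = 136.5.
The supply curve's price intercept is 130, so PS = (1/2)(Q*)(P* - 130) = (1/2)(1.625)(6.5) = 5.2812.

5.28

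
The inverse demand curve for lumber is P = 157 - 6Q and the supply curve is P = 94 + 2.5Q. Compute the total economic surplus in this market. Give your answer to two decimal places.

233.47

Set 157 - 6Q = 94 + 2.5Q, which gives 63 = 8.5Q, so Q* = 7.4118 and P* = 157 - 6(7.4118) = 112.5294.
CS = (1/2)(7.4118)(44.4706) = 164.8028 and PS = (1/2)(7.4118)(18.5294) = 68.6678, so total surplus = 233.4706.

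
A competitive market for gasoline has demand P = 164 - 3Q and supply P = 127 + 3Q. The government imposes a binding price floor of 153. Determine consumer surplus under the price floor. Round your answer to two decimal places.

20.17

Free-market equilibrium: 164 - 3Q = 127 + 3Q gives Q* = 6.1667, P* = 145.5.
At the floor price 153, quantity demanded is (164 - 153)/3 = 3.6667; demand is the short side, so Q = 3.6667 trades at P = 153.
CS is the triangle under demand above 153: (1/2)(3.6667)(164 - 153) = 20.1667.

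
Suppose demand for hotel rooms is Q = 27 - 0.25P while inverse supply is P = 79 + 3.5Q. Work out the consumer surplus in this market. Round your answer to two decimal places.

29.90

Rewriting demand in inverse form: P = 108 - 4Q.
Equilibrium: 108 - 4Q = 79 + 3.5Q, so Q* = 3.8667 and P* = 92.5333.
CS is the area between the demand curve and P* from 0 to Q*: (1/2)(3.8667)(15.4667) = 29.9022.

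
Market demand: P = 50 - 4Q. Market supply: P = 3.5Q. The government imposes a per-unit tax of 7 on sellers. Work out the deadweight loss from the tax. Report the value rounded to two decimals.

3.27

Without the tax, 50 - 4Q = 3.5Q so Q* = 6.6667 and P* = 23.3333.
A tax on sellers shifts supply up by 7: 50 - 4Q = 3.5Q + 7, so Q_t = 5.7333. Buyers pay P_b = 27.0667; sellers receive P_s = P_b - 7 = 20.0667.
The welfare triangle lost has base Q* - Q_t = 0.9333 and height t = 7, so DWL = (1/2)(0.9333)(7) = 3.2667.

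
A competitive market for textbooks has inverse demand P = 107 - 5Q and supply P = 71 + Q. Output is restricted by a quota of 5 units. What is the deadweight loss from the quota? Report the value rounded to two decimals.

Unrestricted equilibrium: Q* = (107 - 71)/(5 + 1) = 6.
At Q = 5 the demand price is 107 - 5(5) = 82 and the supply price is 71 + (5) = 76.
Deadweight loss is the triangle between the curves from 5 to 6: (1/2)(82 - 76)(6 - 5) = 3.

3.00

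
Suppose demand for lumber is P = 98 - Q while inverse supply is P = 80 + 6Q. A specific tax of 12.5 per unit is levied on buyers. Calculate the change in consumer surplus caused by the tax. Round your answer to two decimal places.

Pre-tax equilibrium: 98 - Q = 80 + 6Q gives Q* = 2.5714, P* = 95.4286.
A tax on buyers shifts demand down by 12.5: (98 - 12.5) - Q = 80 + 6Q, so Q_t = 0.7857. Buyers pay P_b = 97.2143; sellers receive P_s = P_b - 12.5 = 84.7143.
Consumers lose the trapezoid between P* and P_b out to Q_t plus the triangle from Q_t to Q*: change in CS = 0.3087 - 3.3061 = -2.9974.

-3.00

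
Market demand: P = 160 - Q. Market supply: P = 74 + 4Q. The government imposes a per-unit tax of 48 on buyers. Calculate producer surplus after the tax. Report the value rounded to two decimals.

115.52

Without the tax, 160 - Q = 74 + 4Q so Q* = 17.2 and P* = 142.8.
With the tax, buyers' net willingness to pay falls by 48: (160 - 48) - Q = 74 + 4Q, so Q_t = 7.6. Buyers pay P_b = 152.4; sellers receive P_s = P_b - 48 = 104.4.
Producer surplus is the triangle above supply below P_s: (1/2)(7.6)(104.4 - 74) = 115.52.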